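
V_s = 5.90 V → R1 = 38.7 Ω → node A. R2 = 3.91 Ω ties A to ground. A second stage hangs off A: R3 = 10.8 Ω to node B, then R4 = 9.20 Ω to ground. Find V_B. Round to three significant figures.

V_B ≈ 0.211 V

Looking into the second stage from A: R3 + R4 = 20.00 Ω appears in parallel with R2.
Effective lower resistance at A: R2 ‖ 20.00 = 3.271 Ω.
First divider: V_A = V_s · 3.271/(38.7 + 3.271) = 0.4598 V.
V_B = V_A × 0.4600 = 0.2115 V.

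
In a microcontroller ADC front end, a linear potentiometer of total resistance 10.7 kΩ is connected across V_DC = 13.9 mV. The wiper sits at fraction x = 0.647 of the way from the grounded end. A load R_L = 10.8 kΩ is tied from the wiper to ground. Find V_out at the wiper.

Lower segment x·R_p = 6.923 kΩ; upper segment (1−x)·R_p = 3.777 kΩ.
(x·R_p) ‖ R_L = 4.219 kΩ.
Then V_out = V_DC · 4.219/(3.777 + 4.219) = 7.334 mV.
(Unloaded: V_out = x·V_DC = 8.99 mV.)

V_out ≈ 7.33 mV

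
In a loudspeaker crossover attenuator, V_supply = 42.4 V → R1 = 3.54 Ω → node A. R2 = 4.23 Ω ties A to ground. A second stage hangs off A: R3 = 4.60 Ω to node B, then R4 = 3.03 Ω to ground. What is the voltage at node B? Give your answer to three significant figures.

Looking into the second stage from A: R3 + R4 = 7.630 Ω appears in parallel with R2.
R2 ‖ (R3+R4) = 2.721 Ω.
V_A = 42.4 × 2.721/(3.54 + 2.721) = 18.43 V.
Stage 2 is unloaded, so V_B = V_A · R4/(R3+R4) = 18.43 × 3.03/7.630 = 7.318 V.

V_B ≈ 7.32 V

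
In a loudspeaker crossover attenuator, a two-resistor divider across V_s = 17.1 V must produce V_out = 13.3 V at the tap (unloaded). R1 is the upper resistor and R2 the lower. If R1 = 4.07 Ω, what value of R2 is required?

V_out/V_s = R2/(R1+R2) = 0.7778.
So R2 = R1 · V_out/(V_s − V_out) = 4.07 × 13.3/(17.1 − 13.3) = 4.07 × 3.500 = 14.24 Ω.

R2 ≈ 14.2 Ω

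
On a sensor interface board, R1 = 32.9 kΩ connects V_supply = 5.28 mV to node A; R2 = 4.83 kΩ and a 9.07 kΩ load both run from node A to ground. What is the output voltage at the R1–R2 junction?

V_out ≈ 0.462 mV

The load sits in parallel with R2, giving an effective lower resistance R2' = R2·R_L/(R2+R_L) = 3.152 kΩ.
Then V_out = V_supply · R2'/(R1 + R2') = 5.28 × 3.152/36.05 = 0.4616 mV.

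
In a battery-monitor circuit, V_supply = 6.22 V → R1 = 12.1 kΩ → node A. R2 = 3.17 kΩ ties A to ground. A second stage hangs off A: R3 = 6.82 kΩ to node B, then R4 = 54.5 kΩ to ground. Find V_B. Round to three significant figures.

V_B ≈ 1.10 V

The second stage (R3 + R4 = 61.32 kΩ) loads node A in parallel with R2.
R2 ‖ (R3+R4) = 3.014 kΩ.
First divider: V_A = V_supply · 3.014/(12.1 + 3.014) = 1.240 V.
Then the unloaded second divider: V_B = V_A × R4/(R3+R4) = 1.240 × 0.8888 = 1.102 V.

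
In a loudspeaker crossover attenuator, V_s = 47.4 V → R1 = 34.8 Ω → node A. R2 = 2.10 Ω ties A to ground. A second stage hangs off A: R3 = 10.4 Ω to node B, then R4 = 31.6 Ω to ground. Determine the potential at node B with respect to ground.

The second stage (R3 + R4 = 42.00 Ω) loads node A in parallel with R2.
R2 ‖ (R3+R4) = 2.000 Ω.
V_A = 47.4 × 2.000/(34.8 + 2.000) = 2.576 V.
Then the unloaded second divider: V_B = V_A × R4/(R3+R4) = 2.576 × 0.7524 = 1.938 V.

V_B ≈ 1.94 V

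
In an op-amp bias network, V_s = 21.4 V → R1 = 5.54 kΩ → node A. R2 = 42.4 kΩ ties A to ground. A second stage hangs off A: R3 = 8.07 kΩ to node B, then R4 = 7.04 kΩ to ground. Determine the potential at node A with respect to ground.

V_A ≈ 14.3 V

Node A sees R2 in parallel with the series input of stage 2, R3 + R4 = 15.11 kΩ.
R2 ‖ (R3+R4) = 11.14 kΩ.
So V_A = 21.4 × 0.6679 = 14.29 V.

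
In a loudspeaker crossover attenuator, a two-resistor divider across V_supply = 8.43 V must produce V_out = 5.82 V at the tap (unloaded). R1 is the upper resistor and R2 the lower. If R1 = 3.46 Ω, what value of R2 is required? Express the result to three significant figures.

V_out/V_supply = R2/(R1+R2) = 0.6904.
R2 = R1 · 0.6904/(1 − 0.6904) = 7.715 Ω.

R2 ≈ 7.72 Ω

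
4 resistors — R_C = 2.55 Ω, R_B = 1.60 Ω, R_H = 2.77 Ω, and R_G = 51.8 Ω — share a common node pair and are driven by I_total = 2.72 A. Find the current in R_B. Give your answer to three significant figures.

I ≈ 1.22 A

Total conductance ΣG = 1/2.55 + 1/1.60 + 1/2.77 + 1/51.8 = 1.397 (units of 1/Ω).
Current divider: I(R_B) = I_total · G_k/ΣG = 2.72 × (0.6250/1.397) = 2.72 × 0.4472 = 1.216 A.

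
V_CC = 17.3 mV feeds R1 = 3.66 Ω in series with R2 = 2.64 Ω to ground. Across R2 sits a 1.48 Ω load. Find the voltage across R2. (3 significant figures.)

V_out ≈ 3.56 mV

First combine the lower leg with the load: R2 ‖ R_L = 0.9483 Ω.
Now apply the divider: V_out = 17.3 × 0.2058 = 3.560 mV.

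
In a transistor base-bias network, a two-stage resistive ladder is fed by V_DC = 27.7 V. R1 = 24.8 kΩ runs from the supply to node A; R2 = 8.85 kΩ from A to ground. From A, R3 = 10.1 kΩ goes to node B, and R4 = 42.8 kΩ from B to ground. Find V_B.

Node A sees R2 in parallel with the series input of stage 2, R3 + R4 = 52.90 kΩ.
Effective lower resistance at A: R2 ‖ 52.90 = 7.582 kΩ.
First divider: V_A = V_DC · 7.582/(24.8 + 7.582) = 6.485 V.
Stage 2 is unloaded, so V_B = V_A · R4/(R3+R4) = 6.485 × 42.8/52.90 = 5.247 V.

V_B ≈ 5.25 V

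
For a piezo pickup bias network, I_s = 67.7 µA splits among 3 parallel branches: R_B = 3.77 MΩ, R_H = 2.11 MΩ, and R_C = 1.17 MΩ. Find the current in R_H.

I ≈ 20.1 µA

Conductances: ΣG = 1/3.77 + 1/2.11 + 1/1.17 = 1.594 (1/MΩ).
R_H takes the fraction G_k/ΣG = 0.4739/1.594 = 0.2973, so I = 67.7 × 0.2973 = 20.13 µA.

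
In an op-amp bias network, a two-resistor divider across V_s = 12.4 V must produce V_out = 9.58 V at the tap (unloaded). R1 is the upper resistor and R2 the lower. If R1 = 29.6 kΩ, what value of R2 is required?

R2 ≈ 101 kΩ

The divider ratio is R2/(R1+R2) = 9.58/12.4 = 0.7726.
So R2 = R1 · V_out/(V_s − V_out) = 29.6 × 9.58/(12.4 − 9.58) = 29.6 × 3.397 = 100.6 kΩ.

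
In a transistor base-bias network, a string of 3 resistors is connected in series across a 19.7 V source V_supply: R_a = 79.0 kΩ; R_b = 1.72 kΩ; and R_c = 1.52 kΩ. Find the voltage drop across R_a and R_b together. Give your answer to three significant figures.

V ≈ 19.3 V

ΣR = 79.0 + 1.72 + 1.52 = 82.24 kΩ.
R_{R_a..R_b} = 79.0 + 1.72 = 80.72 kΩ.
V = V_supply · R/ΣR = 19.7 × 0.9815 = 19.34 V.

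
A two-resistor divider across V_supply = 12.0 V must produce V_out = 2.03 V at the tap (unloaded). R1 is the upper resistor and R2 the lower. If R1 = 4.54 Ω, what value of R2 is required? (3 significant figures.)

R2 ≈ 0.924 Ω

V_out/V_supply = R2/(R1+R2) = 0.1692.
So R2 = R1 · V_out/(V_supply − V_out) = 4.54 × 2.03/(12.0 − 2.03) = 4.54 × 0.2036 = 0.9244 Ω.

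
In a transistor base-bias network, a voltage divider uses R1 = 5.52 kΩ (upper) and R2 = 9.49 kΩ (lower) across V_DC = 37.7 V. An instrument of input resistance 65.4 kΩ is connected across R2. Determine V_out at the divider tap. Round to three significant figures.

V_out ≈ 22.6 V

The load sits in parallel with R2, giving an effective lower resistance R2' = R2·R_L/(R2+R_L) = 8.287 kΩ.
Voltage divider with the loaded lower leg: V_out = 37.7 × 8.287/(5.52 + 8.287) = 37.7 × 0.6002 = 22.63 V.
(Unloaded it would be 23.8 V; the load pulls it down.)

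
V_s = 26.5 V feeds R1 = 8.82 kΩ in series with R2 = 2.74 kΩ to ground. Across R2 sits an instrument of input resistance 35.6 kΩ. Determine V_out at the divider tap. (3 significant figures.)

R2 ‖ R_L = (2.74 × 35.6)/(2.74 + 35.6) = 2.544 kΩ.
Voltage divider with the loaded lower leg: V_out = 26.5 × 2.544/(8.82 + 2.544) = 26.5 × 0.2239 = 5.933 V.

V_out ≈ 5.93 V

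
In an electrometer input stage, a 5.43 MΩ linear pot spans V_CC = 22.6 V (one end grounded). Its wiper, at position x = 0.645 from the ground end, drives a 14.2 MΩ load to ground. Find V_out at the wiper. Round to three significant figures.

V_out ≈ 13.4 V

Split the track: R_lower = x·R_p = 3.502 MΩ, R_upper = (1−x)·R_p = 1.928 MΩ.
R_L loads the lower segment: effective lower R = 2.809 MΩ.
Then V_out = V_CC · 2.809/(1.928 + 2.809) = 13.40 V.
(Unloaded: V_out = x·V_CC = 14.6 V.)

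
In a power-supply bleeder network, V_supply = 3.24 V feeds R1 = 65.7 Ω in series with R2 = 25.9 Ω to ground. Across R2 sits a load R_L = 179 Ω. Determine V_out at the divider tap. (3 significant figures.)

V_out ≈ 0.830 V

R2 ‖ R_L = (25.9 × 179)/(25.9 + 179) = 22.63 Ω.
Then V_out = V_supply · R2'/(R1 + R2') = 3.24 × 22.63/88.33 = 0.8300 V.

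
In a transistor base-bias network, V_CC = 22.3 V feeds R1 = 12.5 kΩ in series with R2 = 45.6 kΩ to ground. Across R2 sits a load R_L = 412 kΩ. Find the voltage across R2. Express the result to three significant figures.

The load sits in parallel with R2, giving an effective lower resistance R2' = R2·R_L/(R2+R_L) = 41.06 kΩ.
Now apply the divider: V_out = 22.3 × 0.7666 = 17.10 V.
(Unloaded it would be 17.5 V; the load pulls it down.)

V_out ≈ 17.1 V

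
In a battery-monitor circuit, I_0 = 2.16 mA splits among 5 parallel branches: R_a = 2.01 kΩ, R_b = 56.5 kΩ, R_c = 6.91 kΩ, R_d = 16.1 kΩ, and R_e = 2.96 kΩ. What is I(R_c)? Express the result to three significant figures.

I ≈ 0.295 mA

ΣG = 1/2.01 + 1/56.5 + 1/6.91 + 1/16.1 + 1/2.96 = 1.060.
By the current-divider rule, I = I_0 · G_k/ΣG = 2.16 × 0.1365 = 0.2949 mA.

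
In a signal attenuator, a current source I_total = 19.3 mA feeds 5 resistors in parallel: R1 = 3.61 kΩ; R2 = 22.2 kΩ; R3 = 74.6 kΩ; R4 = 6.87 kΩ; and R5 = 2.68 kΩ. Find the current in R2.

I ≈ 1.02 mA

Conductances: ΣG = 1/3.61 + 1/22.2 + 1/74.6 + 1/6.87 + 1/2.68 = 0.8542 (1/kΩ).
By the current-divider rule, I = I_total · G_k/ΣG = 19.3 × 0.05274 = 1.018 mA.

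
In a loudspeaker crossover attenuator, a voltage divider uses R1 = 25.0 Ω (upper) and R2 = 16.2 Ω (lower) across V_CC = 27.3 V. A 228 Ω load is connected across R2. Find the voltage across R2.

R2 ‖ R_L = (16.2 × 228)/(16.2 + 228) = 15.13 Ω.
Then V_out = V_CC · R2'/(R1 + R2') = 27.3 × 15.13/40.13 = 10.29 V.

V_out ≈ 10.3 V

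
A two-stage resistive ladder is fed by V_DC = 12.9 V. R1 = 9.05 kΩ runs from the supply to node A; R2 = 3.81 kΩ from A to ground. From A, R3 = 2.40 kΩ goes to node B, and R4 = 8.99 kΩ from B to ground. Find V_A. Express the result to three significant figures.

V_A ≈ 3.09 V

The second stage (R3 + R4 = 11.39 kΩ) loads node A in parallel with R2.
Effective lower resistance at A: R2 ‖ 11.39 = 2.855 kΩ.
First divider: V_A = V_DC · 2.855/(9.05 + 2.855) = 3.094 V.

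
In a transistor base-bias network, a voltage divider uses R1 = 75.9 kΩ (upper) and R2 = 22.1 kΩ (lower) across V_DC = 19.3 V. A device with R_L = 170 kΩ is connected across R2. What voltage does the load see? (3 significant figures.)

V_out ≈ 3.95 V

The load sits in parallel with R2, giving an effective lower resistance R2' = R2·R_L/(R2+R_L) = 19.56 kΩ.
Voltage divider with the loaded lower leg: V_out = 19.3 × 19.56/(75.9 + 19.56) = 19.3 × 0.2049 = 3.954 V.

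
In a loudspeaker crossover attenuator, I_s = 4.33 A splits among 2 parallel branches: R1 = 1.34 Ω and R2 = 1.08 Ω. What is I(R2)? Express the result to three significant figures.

Two-branch current divider: I_k = I_s · R_other/(R_1 + R_2).
I(R2) = 4.33 × 1.34/(1.34 + 1.08) = 4.33 × 0.5537 = 2.398 A.

I ≈ 2.40 A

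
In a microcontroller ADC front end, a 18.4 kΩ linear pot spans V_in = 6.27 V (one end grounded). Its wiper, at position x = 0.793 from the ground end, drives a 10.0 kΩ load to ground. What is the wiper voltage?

V_out ≈ 3.82 V

Lower segment x·R_p = 14.59 kΩ; upper segment (1−x)·R_p = 3.809 kΩ.
Lower segment in parallel with the load: 14.59 ‖ 10.0 = 5.934 kΩ.
V_out = 6.27 × 5.934/(3.809 + 5.934) = 3.819 V.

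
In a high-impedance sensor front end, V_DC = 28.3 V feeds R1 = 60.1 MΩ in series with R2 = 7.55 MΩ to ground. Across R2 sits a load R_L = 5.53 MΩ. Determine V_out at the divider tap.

First combine the lower leg with the load: R2 ‖ R_L = 3.192 MΩ.
Then V_out = V_DC · R2'/(R1 + R2') = 28.3 × 3.192/63.29 = 1.427 V.

V_out ≈ 1.43 V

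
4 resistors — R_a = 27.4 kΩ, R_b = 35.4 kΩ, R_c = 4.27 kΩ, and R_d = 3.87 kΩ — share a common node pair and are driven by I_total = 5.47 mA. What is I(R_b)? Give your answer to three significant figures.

I ≈ 0.277 mA

ΣG = 1/27.4 + 1/35.4 + 1/4.27 + 1/3.87 = 0.5573.
By the current-divider rule, I = I_total · G_k/ΣG = 5.47 × 0.05069 = 0.2772 mA.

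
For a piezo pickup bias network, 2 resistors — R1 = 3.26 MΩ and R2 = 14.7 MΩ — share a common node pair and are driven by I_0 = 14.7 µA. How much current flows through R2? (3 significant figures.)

I ≈ 2.67 µA

Two-branch current divider: I_k = I_0 · R_other/(R_1 + R_2).
So I = 14.7 × 3.26/17.96 = 2.668 µA.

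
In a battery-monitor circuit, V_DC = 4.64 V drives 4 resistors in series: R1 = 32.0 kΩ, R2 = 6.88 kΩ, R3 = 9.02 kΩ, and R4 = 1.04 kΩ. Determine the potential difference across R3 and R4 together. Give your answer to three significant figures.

V ≈ 0.954 V

ΣR = 32.0 + 6.88 + 9.02 + 1.04 = 48.94 kΩ.
R_{R3..R4} = 9.02 + 1.04 = 10.06 kΩ.
Voltage divider: V = V_DC · (10.06 / 48.94) = 4.64 × 0.2056 = 0.9538 V.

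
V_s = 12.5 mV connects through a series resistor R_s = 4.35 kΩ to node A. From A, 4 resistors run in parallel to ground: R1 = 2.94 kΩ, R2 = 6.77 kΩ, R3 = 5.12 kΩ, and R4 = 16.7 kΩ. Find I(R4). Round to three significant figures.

I ≈ 0.177 µA

Equivalent of the parallel group: R_p = 1.346 kΩ.
V_A by voltage divider: V_A = 12.5 × 1.346/(4.35 + 1.346) = 2.954 mV.
Branch current I = V_A/R4 = 2.954/16.7 = 0.1769 µA.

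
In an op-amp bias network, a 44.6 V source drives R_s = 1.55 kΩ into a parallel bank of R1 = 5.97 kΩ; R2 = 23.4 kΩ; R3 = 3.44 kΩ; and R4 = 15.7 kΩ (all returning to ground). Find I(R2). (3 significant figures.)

Equivalent of the parallel group: R_p = 1.771 kΩ.
Node voltage V_A = V_s · R_p/(R_s + R_p) = 44.6 × 0.5333 = 23.78 V.
I(R2) = V_A / R2 = 23.78/23.4 = 1.016 mA.

I ≈ 1.02 mA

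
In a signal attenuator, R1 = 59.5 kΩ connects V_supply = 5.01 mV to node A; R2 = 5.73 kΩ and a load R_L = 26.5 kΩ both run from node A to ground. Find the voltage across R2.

R2 ‖ R_L = (5.73 × 26.5)/(5.73 + 26.5) = 4.711 kΩ.
Voltage divider with the loaded lower leg: V_out = 5.01 × 4.711/(59.5 + 4.711) = 5.01 × 0.07337 = 0.3676 mV.

V_out ≈ 0.368 mV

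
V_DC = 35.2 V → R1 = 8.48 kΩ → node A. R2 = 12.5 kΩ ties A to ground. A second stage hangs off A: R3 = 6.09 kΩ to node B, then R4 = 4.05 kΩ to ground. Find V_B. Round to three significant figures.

Looking into the second stage from A: R3 + R4 = 10.14 kΩ appears in parallel with R2.
R2 ‖ (R3+R4) = 5.598 kΩ.
V_A = 35.2 × 5.598/(8.48 + 5.598) = 14.00 V.
Then the unloaded second divider: V_B = V_A × R4/(R3+R4) = 14.00 × 0.3994 = 5.591 V.

V_B ≈ 5.59 V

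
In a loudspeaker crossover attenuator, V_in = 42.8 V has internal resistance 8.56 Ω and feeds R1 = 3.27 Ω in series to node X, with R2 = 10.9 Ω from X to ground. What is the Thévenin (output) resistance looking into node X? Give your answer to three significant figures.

R_th ≈ 5.67 Ω

R1' = 8.56 + 3.27 = 11.83 Ω (source resistance + R1).
Zeroing V_in shorts the top of R1' to ground, so R_th = R1' ‖ R2 = 5.673 Ω.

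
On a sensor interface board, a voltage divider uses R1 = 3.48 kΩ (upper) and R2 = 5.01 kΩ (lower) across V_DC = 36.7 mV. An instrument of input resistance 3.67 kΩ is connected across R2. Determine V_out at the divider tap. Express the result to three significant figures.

V_out ≈ 13.9 mV

R2 ‖ R_L = (5.01 × 3.67)/(5.01 + 3.67) = 2.118 kΩ.
Then V_out = V_DC · R2'/(R1 + R2') = 36.7 × 2.118/5.598 = 13.89 mV.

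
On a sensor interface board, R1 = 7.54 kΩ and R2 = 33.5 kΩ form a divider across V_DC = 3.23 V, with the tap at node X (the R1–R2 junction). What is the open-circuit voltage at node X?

Open-circuit (no load on X): V_th = V_DC · R2/(R1 + R2) = 3.23 × 33.5/(7.540 + 33.5) = 2.637 V.

V_th ≈ 2.64 V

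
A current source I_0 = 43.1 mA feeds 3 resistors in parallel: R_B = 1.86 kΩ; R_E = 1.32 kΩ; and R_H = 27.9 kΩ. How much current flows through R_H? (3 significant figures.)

I ≈ 1.16 mA

ΣG = 1/1.86 + 1/1.32 + 1/27.9 = 1.331.
R_H takes the fraction G_k/ΣG = 0.03584/1.331 = 0.02693, so I = 43.1 × 0.02693 = 1.161 mA.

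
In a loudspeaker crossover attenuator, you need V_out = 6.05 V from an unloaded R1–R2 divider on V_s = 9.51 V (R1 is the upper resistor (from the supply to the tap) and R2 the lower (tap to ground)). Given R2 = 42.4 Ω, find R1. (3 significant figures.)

V_out/V_s = R2/(R1+R2) = 0.6362.
R1 = R2·(1/k − 1) = 42.4 × 0.5719 = 24.25 Ω.

R1 ≈ 24.2 Ω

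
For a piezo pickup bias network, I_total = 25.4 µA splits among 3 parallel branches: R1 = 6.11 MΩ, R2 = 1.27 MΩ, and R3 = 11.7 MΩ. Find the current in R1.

I ≈ 4.01 µA

ΣG = 1/6.11 + 1/1.27 + 1/11.7 = 1.037.
R1 takes the fraction G_k/ΣG = 0.1637/1.037 = 0.1579, so I = 25.4 × 0.1579 = 4.011 µA.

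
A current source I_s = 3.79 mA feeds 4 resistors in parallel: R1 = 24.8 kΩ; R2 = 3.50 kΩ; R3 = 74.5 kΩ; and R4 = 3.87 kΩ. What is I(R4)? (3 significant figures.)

Conductances: ΣG = 1/24.8 + 1/3.50 + 1/74.5 + 1/3.87 = 0.5979 (1/kΩ).
R4 takes the fraction G_k/ΣG = 0.2584/0.5979 = 0.4322, so I = 3.79 × 0.4322 = 1.638 mA.

I ≈ 1.64 mA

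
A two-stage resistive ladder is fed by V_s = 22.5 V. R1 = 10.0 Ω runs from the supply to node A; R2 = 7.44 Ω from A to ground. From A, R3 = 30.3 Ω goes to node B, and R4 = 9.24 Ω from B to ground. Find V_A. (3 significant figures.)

The second stage (R3 + R4 = 39.54 Ω) loads node A in parallel with R2.
R2 ‖ (R3+R4) = 6.262 Ω.
First divider: V_A = V_s · 6.262/(10.0 + 6.262) = 8.664 V.

V_A ≈ 8.66 V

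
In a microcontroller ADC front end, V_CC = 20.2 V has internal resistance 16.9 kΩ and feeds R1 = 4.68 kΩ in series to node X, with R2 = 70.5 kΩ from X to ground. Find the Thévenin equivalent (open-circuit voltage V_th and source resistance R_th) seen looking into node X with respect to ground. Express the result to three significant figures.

V_th ≈ 15.5 V, R_th ≈ 16.5 kΩ

R1' = 16.9 + 4.68 = 21.58 kΩ (source resistance + R1).
V_th is the unloaded tap voltage: V_CC · R2/(R1'+R2) = 20.2 × 0.7656 = 15.47 V.
With V_CC suppressed (replaced by a short), R_th = R1' ‖ R2 = (21.58 × 70.5)/(21.58 + 70.5) = 16.52 kΩ.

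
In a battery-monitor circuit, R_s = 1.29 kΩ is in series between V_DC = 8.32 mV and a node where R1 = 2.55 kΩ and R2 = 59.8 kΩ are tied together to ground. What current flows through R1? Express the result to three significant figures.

Combine the parallel branches: R_p = (1/2.55 + 1/59.8)⁻¹ = 2.446 kΩ.
V_A by voltage divider: V_A = 8.32 × 2.446/(1.29 + 2.446) = 5.447 mV.
I(R1) = V_A / R1 = 5.447/2.55 = 2.136 µA.

I ≈ 2.14 µA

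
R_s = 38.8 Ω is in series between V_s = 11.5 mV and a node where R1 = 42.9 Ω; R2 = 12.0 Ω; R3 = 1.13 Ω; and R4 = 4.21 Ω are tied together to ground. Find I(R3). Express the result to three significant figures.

Combine the parallel branches: R_p = (1/42.9 + 1/12.0 + 1/1.13 + 1/4.21)⁻¹ = 0.8136 Ω.
V_A by voltage divider: V_A = 11.5 × 0.8136/(38.8 + 0.8136) = 0.2362 mV.
Branch current I = V_A/R3 = 0.2362/1.13 = 0.2090 mA.

I ≈ 0.209 mA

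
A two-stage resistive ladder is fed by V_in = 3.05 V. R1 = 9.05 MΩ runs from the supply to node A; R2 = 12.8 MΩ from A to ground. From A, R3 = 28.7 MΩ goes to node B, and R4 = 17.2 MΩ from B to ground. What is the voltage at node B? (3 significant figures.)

The second stage (R3 + R4 = 45.90 MΩ) loads node A in parallel with R2.
Effective lower resistance at A: R2 ‖ 45.90 = 10.01 MΩ.
So V_A = 3.05 × 0.5252 = 1.602 V.
Stage 2 is unloaded, so V_B = V_A · R4/(R3+R4) = 1.602 × 17.2/45.90 = 0.6002 V.

V_B ≈ 0.600 V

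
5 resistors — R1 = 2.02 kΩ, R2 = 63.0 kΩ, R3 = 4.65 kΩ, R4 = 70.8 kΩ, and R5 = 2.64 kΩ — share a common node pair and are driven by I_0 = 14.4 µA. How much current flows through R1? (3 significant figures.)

Conductances: ΣG = 1/2.02 + 1/63.0 + 1/4.65 + 1/70.8 + 1/2.64 = 1.119 (1/kΩ).
By the current-divider rule, I = I_0 · G_k/ΣG = 14.4 × 0.4424 = 6.371 µA.

I ≈ 6.37 µA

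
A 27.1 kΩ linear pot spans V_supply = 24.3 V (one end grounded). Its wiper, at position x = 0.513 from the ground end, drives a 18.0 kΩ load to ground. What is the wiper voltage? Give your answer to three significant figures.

The pot divides into 13.20 kΩ above the wiper and 13.90 kΩ below.
(x·R_p) ‖ R_L = 7.844 kΩ.
V_out = 24.3 × 7.844/(13.20 + 7.844) = 9.059 V.

V_out ≈ 9.06 V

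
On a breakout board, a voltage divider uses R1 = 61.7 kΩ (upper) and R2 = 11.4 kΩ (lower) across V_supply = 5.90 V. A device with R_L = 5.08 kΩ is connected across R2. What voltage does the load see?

The load sits in parallel with R2, giving an effective lower resistance R2' = R2·R_L/(R2+R_L) = 3.514 kΩ.
Then V_out = V_supply · R2'/(R1 + R2') = 5.90 × 3.514/65.21 = 0.3179 V.
(Unloaded it would be 0.920 V; the load pulls it down.)

V_out ≈ 0.318 V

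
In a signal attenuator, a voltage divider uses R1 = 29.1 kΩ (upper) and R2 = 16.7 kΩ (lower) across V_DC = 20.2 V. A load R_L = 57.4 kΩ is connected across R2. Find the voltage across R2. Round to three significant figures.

V_out ≈ 6.22 V

R2 ‖ R_L = (16.7 × 57.4)/(16.7 + 57.4) = 12.94 kΩ.
Now apply the divider: V_out = 20.2 × 0.3077 = 6.216 V.
(Unloaded it would be 7.37 V; the load pulls it down.)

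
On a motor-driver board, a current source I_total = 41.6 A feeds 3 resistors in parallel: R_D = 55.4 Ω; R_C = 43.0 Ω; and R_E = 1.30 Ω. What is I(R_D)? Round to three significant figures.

I ≈ 0.926 A

Total conductance ΣG = 1/55.4 + 1/43.0 + 1/1.30 = 0.8105 (units of 1/Ω).
Current divider: I(R_D) = I_total · G_k/ΣG = 41.6 × (0.01805/0.8105) = 41.6 × 0.02227 = 0.9264 A.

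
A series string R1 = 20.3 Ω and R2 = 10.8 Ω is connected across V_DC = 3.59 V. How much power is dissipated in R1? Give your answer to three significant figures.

The common current is I = 3.59/31.10 = 0.1154 A.
V(R1) = I·R = 2.343 V; P = V·I = 2.343 × 0.1154 = 0.2705 W.

P ≈ 0.270 W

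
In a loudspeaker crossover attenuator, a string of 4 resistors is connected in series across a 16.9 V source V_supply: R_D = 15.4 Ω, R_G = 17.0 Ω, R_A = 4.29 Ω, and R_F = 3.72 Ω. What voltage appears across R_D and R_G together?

ΣR = 15.4 + 17.0 + 4.29 + 3.72 = 40.41 Ω.
R_{R_D..R_G} = 15.4 + 17.0 = 32.40 Ω.
Voltage divider: V = V_supply · (32.40 / 40.41) = 16.9 × 0.8018 = 13.55 V.

V ≈ 13.6 V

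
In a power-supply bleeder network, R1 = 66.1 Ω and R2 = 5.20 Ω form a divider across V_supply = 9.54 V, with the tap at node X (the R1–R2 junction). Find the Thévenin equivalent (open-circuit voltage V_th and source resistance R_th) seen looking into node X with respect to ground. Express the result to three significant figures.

V_th ≈ 0.696 V, R_th ≈ 4.82 Ω

Open-circuit (no load on X): V_th = V_supply · R2/(R1 + R2) = 9.54 × 5.20/(66.10 + 5.20) = 0.6958 V.
Looking into X with the source shorted: R_th = R1·R2/(R1+R2) = 66.10 × 5.20/71.30 = 4.821 Ω.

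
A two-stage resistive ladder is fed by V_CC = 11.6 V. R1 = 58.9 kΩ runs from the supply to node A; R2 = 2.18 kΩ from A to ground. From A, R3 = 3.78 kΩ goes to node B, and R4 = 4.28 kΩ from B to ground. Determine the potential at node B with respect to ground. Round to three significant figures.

V_B ≈ 0.174 V

Node A sees R2 in parallel with the series input of stage 2, R3 + R4 = 8.060 kΩ.
Effective lower resistance at A: R2 ‖ 8.060 = 1.716 kΩ.
So V_A = 11.6 × 0.02831 = 0.3284 V.
Then the unloaded second divider: V_B = V_A × R4/(R3+R4) = 0.3284 × 0.5310 = 0.1744 V.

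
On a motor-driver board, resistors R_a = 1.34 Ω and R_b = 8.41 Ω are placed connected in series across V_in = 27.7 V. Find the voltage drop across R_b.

V ≈ 23.9 V

Series total: ΣR = 1.34 + 8.41 = 9.750 Ω.
V = V_in · R/ΣR = 27.7 × 0.8626 = 23.89 V.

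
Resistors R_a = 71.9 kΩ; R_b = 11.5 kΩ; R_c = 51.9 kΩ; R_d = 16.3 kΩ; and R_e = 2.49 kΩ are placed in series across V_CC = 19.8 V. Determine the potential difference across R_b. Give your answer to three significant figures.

Total series resistance ΣR = 71.9 + 11.5 + 51.9 + 16.3 + 2.49 = 154.1 kΩ.
Voltage divider: V = V_CC · (11.50 / 154.1) = 19.8 × 0.07463 = 1.478 V.

V ≈ 1.48 V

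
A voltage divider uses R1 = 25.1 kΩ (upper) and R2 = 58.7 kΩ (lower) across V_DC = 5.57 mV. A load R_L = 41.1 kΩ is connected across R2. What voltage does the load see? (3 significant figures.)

V_out ≈ 2.73 mV

First combine the lower leg with the load: R2 ‖ R_L = 24.17 kΩ.
Then V_out = V_DC · R2'/(R1 + R2') = 5.57 × 24.17/49.27 = 2.733 mV.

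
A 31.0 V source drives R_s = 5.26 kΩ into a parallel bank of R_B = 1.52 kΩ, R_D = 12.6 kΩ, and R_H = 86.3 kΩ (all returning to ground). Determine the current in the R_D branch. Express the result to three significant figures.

Parallel bank: R_p = 1/(1/1.52 + 1/12.6 + 1/86.3) = 1.335 kΩ.
V_A = 31.0 × 1.335/6.595 = 6.277 V.
I(R_D) = V_A / R_D = 6.277/12.6 = 0.4981 mA.

I ≈ 0.498 mA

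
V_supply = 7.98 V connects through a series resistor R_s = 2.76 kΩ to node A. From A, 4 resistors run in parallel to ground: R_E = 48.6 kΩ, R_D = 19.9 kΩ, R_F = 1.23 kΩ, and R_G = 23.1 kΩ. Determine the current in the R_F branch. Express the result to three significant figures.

I ≈ 1.82 mA

Equivalent of the parallel group: R_p = 1.079 kΩ.
Node voltage V_A = V_supply · R_p/(R_s + R_p) = 7.98 × 0.2810 = 2.242 V.
Branch current I = V_A/R_F = 2.242/1.23 = 1.823 mA.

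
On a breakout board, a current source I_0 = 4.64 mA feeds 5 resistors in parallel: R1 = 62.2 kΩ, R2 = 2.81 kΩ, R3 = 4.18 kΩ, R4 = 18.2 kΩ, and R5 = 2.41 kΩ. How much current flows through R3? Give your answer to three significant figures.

Total conductance ΣG = 1/62.2 + 1/2.81 + 1/4.18 + 1/18.2 + 1/2.41 = 1.081 (units of 1/kΩ).
R3 takes the fraction G_k/ΣG = 0.2392/1.081 = 0.2213, so I = 4.64 × 0.2213 = 1.027 mA.

I ≈ 1.03 mA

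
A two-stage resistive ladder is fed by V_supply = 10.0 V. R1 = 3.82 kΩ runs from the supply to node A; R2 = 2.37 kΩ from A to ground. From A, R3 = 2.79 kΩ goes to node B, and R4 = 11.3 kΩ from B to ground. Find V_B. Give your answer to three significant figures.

V_B ≈ 2.78 V

Looking into the second stage from A: R3 + R4 = 14.09 kΩ appears in parallel with R2.
R2 ‖ (R3+R4) = 2.029 kΩ.
V_A = 10.0 × 2.029/(3.82 + 2.029) = 3.469 V.
V_B = V_A × 0.8020 = 2.782 V.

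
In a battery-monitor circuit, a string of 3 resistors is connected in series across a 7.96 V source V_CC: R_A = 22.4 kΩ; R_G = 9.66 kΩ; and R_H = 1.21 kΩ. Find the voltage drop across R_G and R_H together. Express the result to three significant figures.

Series total: ΣR = 22.4 + 9.66 + 1.21 = 33.27 kΩ.
R_{R_G..R_H} = 9.66 + 1.21 = 10.87 kΩ.
Voltage divider: V = V_CC · (10.87 / 33.27) = 7.96 × 0.3267 = 2.601 V.

V ≈ 2.60 V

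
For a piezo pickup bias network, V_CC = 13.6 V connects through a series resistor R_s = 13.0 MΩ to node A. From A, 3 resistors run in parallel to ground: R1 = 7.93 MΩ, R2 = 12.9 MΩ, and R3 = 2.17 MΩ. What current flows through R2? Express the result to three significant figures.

Parallel bank: R_p = 1/(1/7.93 + 1/12.9 + 1/2.17) = 1.505 MΩ.
Node voltage V_A = V_CC · R_p/(R_s + R_p) = 13.6 × 0.1038 = 1.411 V.
Branch current I = V_A/R2 = 1.411/12.9 = 0.1094 µA.

I ≈ 0.109 µA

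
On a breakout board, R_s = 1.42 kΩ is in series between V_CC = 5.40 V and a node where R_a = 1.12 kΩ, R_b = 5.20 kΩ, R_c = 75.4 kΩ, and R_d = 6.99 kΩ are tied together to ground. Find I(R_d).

Combine the parallel branches: R_p = (1/1.12 + 1/5.20 + 1/75.4 + 1/6.99)⁻¹ = 0.8055 kΩ.
Node voltage V_A = V_CC · R_p/(R_s + R_p) = 5.40 × 0.3619 = 1.954 V.
Branch current I = V_A/R_d = 1.954/6.99 = 0.2796 mA.
(Check via current divider: I_total = 2.426 mA; share G_k/ΣG = 0.1152 → same result.)

I ≈ 0.280 mA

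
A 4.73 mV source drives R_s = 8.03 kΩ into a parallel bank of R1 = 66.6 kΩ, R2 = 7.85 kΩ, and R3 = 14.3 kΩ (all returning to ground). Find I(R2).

Combine the parallel branches: R_p = (1/66.6 + 1/7.85 + 1/14.3)⁻¹ = 4.710 kΩ.
Node voltage V_A = V_CC · R_p/(R_s + R_p) = 4.73 × 0.3697 = 1.749 mV.
I(R2) = V_A / R2 = 1.749/7.85 = 0.2228 µA.

I ≈ 0.223 µA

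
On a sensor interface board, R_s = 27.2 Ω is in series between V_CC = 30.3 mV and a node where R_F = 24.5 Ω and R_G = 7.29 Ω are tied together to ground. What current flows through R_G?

I ≈ 0.712 mA

Equivalent of the parallel group: R_p = 5.618 Ω.
V_A by voltage divider: V_A = 30.3 × 5.618/(27.2 + 5.618) = 5.187 mV.
Branch current I = V_A/R_G = 5.187/7.29 = 0.7115 mA.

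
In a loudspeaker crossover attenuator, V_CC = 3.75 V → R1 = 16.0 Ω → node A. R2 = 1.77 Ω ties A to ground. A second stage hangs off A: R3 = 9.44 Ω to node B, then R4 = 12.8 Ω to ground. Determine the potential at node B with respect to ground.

The second stage (R3 + R4 = 22.24 Ω) loads node A in parallel with R2.
R2 ‖ (R3+R4) = 1.640 Ω.
V_A = 3.75 × 1.640/(16.0 + 1.640) = 0.3485 V.
Then the unloaded second divider: V_B = V_A × R4/(R3+R4) = 0.3485 × 0.5755 = 0.2006 V.

V_B ≈ 0.201 V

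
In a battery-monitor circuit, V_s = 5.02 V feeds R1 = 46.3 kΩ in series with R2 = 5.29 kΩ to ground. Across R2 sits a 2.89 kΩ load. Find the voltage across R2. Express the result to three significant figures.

V_out ≈ 0.195 V

R2 ‖ R_L = (5.29 × 2.89)/(5.29 + 2.89) = 1.869 kΩ.
Now apply the divider: V_out = 5.02 × 0.03880 = 0.1948 V.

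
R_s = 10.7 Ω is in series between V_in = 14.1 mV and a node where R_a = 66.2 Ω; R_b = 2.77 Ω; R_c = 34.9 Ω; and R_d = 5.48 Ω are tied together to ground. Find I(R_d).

I ≈ 0.353 mA

Combine the parallel branches: R_p = (1/66.2 + 1/2.77 + 1/34.9 + 1/5.48)⁻¹ = 1.703 Ω.
Node voltage V_A = V_in · R_p/(R_s + R_p) = 14.1 × 0.1373 = 1.936 mV.
I(R_d) = V_A / R_d = 1.936/5.48 = 0.3533 mA.
(Check via current divider: I_total = 1.137 mA; share G_k/ΣG = 0.3107 → same result.)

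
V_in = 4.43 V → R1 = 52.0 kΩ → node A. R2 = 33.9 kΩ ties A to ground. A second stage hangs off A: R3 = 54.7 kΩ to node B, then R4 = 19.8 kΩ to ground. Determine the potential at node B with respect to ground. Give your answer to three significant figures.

The second stage (R3 + R4 = 74.50 kΩ) loads node A in parallel with R2.
R2 ‖ (R3+R4) = 23.30 kΩ.
First divider: V_A = V_in · 23.30/(52.0 + 23.30) = 1.371 V.
Then the unloaded second divider: V_B = V_A × R4/(R3+R4) = 1.371 × 0.2658 = 0.3643 V.

V_B ≈ 0.364 V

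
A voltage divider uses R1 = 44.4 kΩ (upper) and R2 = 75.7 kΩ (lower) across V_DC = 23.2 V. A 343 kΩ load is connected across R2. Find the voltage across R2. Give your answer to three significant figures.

V_out ≈ 13.5 V

The load sits in parallel with R2, giving an effective lower resistance R2' = R2·R_L/(R2+R_L) = 62.01 kΩ.
Then V_out = V_DC · R2'/(R1 + R2') = 23.2 × 62.01/106.4 = 13.52 V.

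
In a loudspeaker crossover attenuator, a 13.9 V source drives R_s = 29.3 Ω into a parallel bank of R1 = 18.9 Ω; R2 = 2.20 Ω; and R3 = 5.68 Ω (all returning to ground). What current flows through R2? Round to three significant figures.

I ≈ 0.300 A

Parallel bank: R_p = 1/(1/18.9 + 1/2.20 + 1/5.68) = 1.463 Ω.
Node voltage V_A = V_in · R_p/(R_s + R_p) = 13.9 × 0.04756 = 0.6611 V.
Branch current I = V_A/R2 = 0.6611/2.20 = 0.3005 A.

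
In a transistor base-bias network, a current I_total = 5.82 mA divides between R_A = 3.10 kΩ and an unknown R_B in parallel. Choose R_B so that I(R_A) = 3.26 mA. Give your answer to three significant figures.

R_B ≈ 3.95 kΩ

In a two-way split, I_A/I_total = R_B/(R_A + R_B).
With f = 0.5601, R_B = R_A · f/(1−f) = 3.10 × 1.273 = 3.948 kΩ.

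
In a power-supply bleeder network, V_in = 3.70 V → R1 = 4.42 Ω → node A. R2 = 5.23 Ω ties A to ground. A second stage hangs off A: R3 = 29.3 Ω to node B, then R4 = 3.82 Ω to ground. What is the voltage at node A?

The second stage (R3 + R4 = 33.12 Ω) loads node A in parallel with R2.
Effective lower resistance at A: R2 ‖ 33.12 = 4.517 Ω.
First divider: V_A = V_in · 4.517/(4.42 + 4.517) = 1.870 V.

V_A ≈ 1.87 V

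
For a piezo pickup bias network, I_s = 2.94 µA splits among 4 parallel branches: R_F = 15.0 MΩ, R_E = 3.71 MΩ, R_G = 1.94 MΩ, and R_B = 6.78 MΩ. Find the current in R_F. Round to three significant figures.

Conductances: ΣG = 1/15.0 + 1/3.71 + 1/1.94 + 1/6.78 = 0.9992 (1/MΩ).
Current divider: I(R_F) = I_s · G_k/ΣG = 2.94 × (0.06667/0.9992) = 2.94 × 0.06672 = 0.1962 µA.

I ≈ 0.196 µA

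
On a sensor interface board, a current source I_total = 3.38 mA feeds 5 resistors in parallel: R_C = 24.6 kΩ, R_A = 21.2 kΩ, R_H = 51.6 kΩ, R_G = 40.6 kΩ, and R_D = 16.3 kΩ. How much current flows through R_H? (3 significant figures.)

ΣG = 1/24.6 + 1/21.2 + 1/51.6 + 1/40.6 + 1/16.3 = 0.1932.
By the current-divider rule, I = I_total · G_k/ΣG = 3.38 × 0.1003 = 0.3391 mA.

I ≈ 0.339 mA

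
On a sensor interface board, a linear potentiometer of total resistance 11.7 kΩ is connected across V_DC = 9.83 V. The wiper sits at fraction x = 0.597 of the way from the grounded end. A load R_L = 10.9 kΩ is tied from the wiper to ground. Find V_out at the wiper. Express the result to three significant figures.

Lower segment x·R_p = 6.985 kΩ; upper segment (1−x)·R_p = 4.715 kΩ.
(x·R_p) ‖ R_L = 4.257 kΩ.
V_out = 9.83 × 4.257/(4.715 + 4.257) = 4.664 V.
(Unloaded: V_out = x·V_DC = 5.87 V.)

V_out ≈ 4.66 V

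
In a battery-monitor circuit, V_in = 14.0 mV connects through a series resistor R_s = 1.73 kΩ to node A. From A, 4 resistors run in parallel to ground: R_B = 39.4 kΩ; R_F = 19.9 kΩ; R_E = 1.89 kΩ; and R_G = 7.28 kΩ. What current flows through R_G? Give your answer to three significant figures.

Combine the parallel branches: R_p = (1/39.4 + 1/19.9 + 1/1.89 + 1/7.28)⁻¹ = 1.348 kΩ.
Node voltage V_A = V_in · R_p/(R_s + R_p) = 14.0 × 0.4379 = 6.130 mV.
Branch current I = V_A/R_G = 6.130/7.28 = 0.8420 µA.

I ≈ 0.842 µA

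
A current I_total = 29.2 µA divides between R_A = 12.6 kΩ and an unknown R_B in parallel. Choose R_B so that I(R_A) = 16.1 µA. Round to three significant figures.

R_B ≈ 15.5 kΩ

In a two-way split, I_A/I_total = R_B/(R_A + R_B).
With f = 0.5514, R_B = R_A · f/(1−f) = 12.6 × 1.229 = 15.49 kΩ.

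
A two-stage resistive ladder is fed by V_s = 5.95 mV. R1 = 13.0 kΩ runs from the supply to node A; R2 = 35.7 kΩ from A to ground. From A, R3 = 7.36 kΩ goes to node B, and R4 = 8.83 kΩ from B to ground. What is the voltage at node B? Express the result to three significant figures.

The second stage (R3 + R4 = 16.19 kΩ) loads node A in parallel with R2.
Effective lower resistance at A: R2 ‖ 16.19 = 11.14 kΩ.
V_A = 5.95 × 11.14/(13.0 + 11.14) = 2.746 mV.
V_B = V_A × 0.5454 = 1.497 mV.

V_B ≈ 1.50 mV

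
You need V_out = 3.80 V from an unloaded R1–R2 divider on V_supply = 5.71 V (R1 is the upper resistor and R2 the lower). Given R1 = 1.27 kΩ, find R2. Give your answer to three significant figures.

Required fraction k = V_out/V_supply = 0.6655.
R2 = R1 · 0.6655/(1 − 0.6655) = 2.527 kΩ.

R2 ≈ 2.53 kΩ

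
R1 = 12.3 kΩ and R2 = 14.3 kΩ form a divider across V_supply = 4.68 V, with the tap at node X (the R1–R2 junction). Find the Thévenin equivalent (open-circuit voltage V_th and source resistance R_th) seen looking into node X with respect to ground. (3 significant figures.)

V_th is the unloaded tap voltage: V_supply · R2/(R1+R2) = 4.68 × 0.5376 = 2.516 V.
Looking into X with the source shorted: R_th = R1·R2/(R1+R2) = 12.30 × 14.3/26.60 = 6.612 kΩ.

V_th ≈ 2.52 V, R_th ≈ 6.61 kΩ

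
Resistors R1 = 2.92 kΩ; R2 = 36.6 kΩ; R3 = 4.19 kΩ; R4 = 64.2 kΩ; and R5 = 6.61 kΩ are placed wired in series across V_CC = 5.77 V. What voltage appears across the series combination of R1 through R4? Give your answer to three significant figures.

V ≈ 5.44 V

Series total: ΣR = 2.92 + 36.6 + 4.19 + 64.2 + 6.61 = 114.5 kΩ.
R_{R1..R4} = 2.92 + 36.6 + 4.19 + 64.2 = 107.9 kΩ.
Voltage divider: V = V_CC · (107.9 / 114.5) = 5.77 × 0.9423 = 5.437 V.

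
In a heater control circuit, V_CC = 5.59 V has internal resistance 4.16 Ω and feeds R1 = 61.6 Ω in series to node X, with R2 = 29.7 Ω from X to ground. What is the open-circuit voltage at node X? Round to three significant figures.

R1' = 4.16 + 61.6 = 65.76 Ω (source resistance + R1).
With X open, the divider is unloaded: V_th = 5.59 × 29.7/95.46 = 1.739 V.

V_th ≈ 1.74 V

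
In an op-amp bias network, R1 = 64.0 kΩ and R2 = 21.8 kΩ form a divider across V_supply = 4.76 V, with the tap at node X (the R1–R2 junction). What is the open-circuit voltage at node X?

V_th is the unloaded tap voltage: V_supply · R2/(R1+R2) = 4.76 × 0.2541 = 1.209 V.

V_th ≈ 1.21 V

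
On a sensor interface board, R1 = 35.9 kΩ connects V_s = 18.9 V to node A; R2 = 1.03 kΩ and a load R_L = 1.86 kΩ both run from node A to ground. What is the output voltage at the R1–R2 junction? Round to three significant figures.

The load sits in parallel with R2, giving an effective lower resistance R2' = R2·R_L/(R2+R_L) = 0.6629 kΩ.
Then V_out = V_s · R2'/(R1 + R2') = 18.9 × 0.6629/36.56 = 0.3427 V.

V_out ≈ 0.343 V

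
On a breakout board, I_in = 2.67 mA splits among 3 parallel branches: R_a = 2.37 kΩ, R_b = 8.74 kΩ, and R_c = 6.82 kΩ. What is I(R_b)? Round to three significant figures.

Conductances: ΣG = 1/2.37 + 1/8.74 + 1/6.82 = 0.6830 (1/kΩ).
R_b takes the fraction G_k/ΣG = 0.1144/0.6830 = 0.1675, so I = 2.67 × 0.1675 = 0.4473 mA.

I ≈ 0.447 mA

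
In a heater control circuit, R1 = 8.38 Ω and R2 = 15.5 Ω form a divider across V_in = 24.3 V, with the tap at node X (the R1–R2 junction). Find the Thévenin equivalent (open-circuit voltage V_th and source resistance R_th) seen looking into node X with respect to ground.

With X open, the divider is unloaded: V_th = 24.3 × 15.5/23.88 = 15.77 V.
Zeroing V_in shorts the top of R1 to ground, so R_th = R1 ‖ R2 = 5.439 Ω.

V_th ≈ 15.8 V, R_th ≈ 5.44 Ω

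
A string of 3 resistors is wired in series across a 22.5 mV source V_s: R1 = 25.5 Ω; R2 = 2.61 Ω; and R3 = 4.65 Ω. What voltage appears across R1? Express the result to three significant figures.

V ≈ 17.5 mV

Total series resistance ΣR = 25.5 + 2.61 + 4.65 = 32.76 Ω.
V = V_s · R/ΣR = 22.5 × 0.7784 = 17.51 mV.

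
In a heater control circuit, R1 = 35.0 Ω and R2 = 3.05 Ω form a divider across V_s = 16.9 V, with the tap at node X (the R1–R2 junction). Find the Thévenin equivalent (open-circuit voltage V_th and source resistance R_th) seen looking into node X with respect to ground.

V_th ≈ 1.35 V, R_th ≈ 2.81 Ω

With X open, the divider is unloaded: V_th = 16.9 × 3.05/38.05 = 1.355 V.
With V_s suppressed (replaced by a short), R_th = R1 ‖ R2 = (35.00 × 3.05)/(35.00 + 3.05) = 2.806 Ω.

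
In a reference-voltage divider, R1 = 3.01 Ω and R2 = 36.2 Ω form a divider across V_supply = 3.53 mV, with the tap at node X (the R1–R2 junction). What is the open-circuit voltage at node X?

V_th is the unloaded tap voltage: V_supply · R2/(R1+R2) = 3.53 × 0.9232 = 3.259 mV.

V_th ≈ 3.26 mV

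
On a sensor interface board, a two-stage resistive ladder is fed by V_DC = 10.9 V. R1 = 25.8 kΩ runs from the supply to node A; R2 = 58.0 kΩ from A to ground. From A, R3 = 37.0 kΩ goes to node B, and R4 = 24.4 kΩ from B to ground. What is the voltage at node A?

Looking into the second stage from A: R3 + R4 = 61.40 kΩ appears in parallel with R2.
Effective lower resistance at A: R2 ‖ 61.40 = 29.83 kΩ.
So V_A = 10.9 × 0.5362 = 5.844 V.

V_A ≈ 5.84 V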